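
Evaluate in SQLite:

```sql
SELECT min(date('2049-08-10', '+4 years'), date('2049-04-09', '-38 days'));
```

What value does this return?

date('2049-08-10', '+4 years') → 2053-08-10.
date('2049-04-09', '-38 days') → 2049-03-02.
Earlier of the two is 2049-03-02.

2049-03-02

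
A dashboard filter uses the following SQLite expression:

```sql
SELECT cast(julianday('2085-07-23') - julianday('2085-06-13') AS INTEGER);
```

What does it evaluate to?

40

17 days remain in June 2085 after the 13th (30 − 13).
Then 23 days into July 2085.
Total: 17 + 23 = 40.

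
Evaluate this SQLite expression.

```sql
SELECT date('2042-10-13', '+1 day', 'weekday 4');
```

2042-10-16

Advancing 1 more day within October lands on 2042-10-14.
`weekday 4` advances to the next Thursday; 2042-10-14 is a Tuesday, so it moves forward to 2042-10-16.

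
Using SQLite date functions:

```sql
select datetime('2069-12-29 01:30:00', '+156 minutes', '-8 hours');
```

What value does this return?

156 minutes = 2h 36m; +156 minutes from 2069-12-29 01:30:00 is 2069-12-29 04:06:00.
-8 hours from 2069-12-29 04:06:00 is 2069-12-28 20:06:00 (crosses midnight).

2069-12-28 20:06:00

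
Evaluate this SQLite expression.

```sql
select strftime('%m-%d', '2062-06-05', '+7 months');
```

01-05

First apply '+7 months': 2062-06-05 → 2063-01-05.
`%m-%d` extracts the month-day: 01-05.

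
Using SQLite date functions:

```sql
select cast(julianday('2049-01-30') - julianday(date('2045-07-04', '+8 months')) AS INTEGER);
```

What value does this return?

Adding +8 months to 2045-07-04 gives 2046-03-04.
27 days remain in March 2046 after the 4th (31 − 4).
Full months from April 2046 through December 2048 contribute their day counts.
Then 30 days into January 2049.
Total: 27 + 30 + 31 + 30 + 31 + 31 + 30 + 31 + 30 + 31 + 31 + 28 + 31 + 30 + 31 + 30 + 31 + 31 + 30 + 31 + 30 + 31 + 31 + 29 + 31 + 30 + 31 + 30 + 31 + 31 + 30 + 31 + 30 + 31 + 30 = 1063.

1063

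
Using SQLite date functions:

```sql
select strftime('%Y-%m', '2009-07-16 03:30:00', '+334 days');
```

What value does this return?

2010-06

First apply '+334 days': 2009-07-16 03:30:00 → 2010-06-15 03:30:00.
`%Y-%m` extracts the year-month: 2010-06.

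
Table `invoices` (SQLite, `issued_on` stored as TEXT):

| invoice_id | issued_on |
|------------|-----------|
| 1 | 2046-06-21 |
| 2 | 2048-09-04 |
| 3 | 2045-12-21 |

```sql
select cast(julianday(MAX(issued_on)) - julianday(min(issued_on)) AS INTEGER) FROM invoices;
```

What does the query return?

988

MIN = 2045-12-21, MAX = 2048-09-04.
10 days remain in December 2045 after the 21st (31 − 21).
Full months from January 2046 through August 2048 contribute their day counts.
Then 4 days into September 2048.
Total: 10 + 31 + 28 + 31 + 30 + 31 + 30 + 31 + 31 + 30 + 31 + 30 + 31 + 31 + 28 + 31 + 30 + 31 + 30 + 31 + 31 + 30 + 31 + 30 + 31 + 31 + 29 + 31 + 30 + 31 + 30 + 31 + 31 + 4 = 988.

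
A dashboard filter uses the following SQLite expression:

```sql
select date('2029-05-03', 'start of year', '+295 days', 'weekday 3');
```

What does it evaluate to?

`start of year` rewinds 2029-05-03 to 2029-01-01.
Applying '+295 days' to 2029-01-01: counting 295 days forward gives 2029-10-23.
`weekday 3` advances to the next Wednesday; 2029-10-23 is a Tuesday, so it moves forward to 2029-10-24.

2029-10-24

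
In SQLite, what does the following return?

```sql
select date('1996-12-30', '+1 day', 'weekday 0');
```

Advancing 1 more day within December lands on 1996-12-31.
`weekday 0` advances to the next Sunday; 1996-12-31 is a Tuesday, so it moves forward to 1997-01-05.

1997-01-05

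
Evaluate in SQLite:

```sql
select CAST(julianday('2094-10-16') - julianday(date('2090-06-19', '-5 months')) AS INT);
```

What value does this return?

Adding -5 months to 2090-06-19 gives 2090-01-19.
12 days remain in January 2090 after the 19th (31 − 19).
Full months from February 2090 through September 2094 contribute their day counts.
Then 16 days into October 2094.
Total: 12 + 28 + 31 + 30 + 31 + 30 + 31 + 31 + 30 + 31 + 30 + 31 + 31 + 28 + 31 + 30 + 31 + 30 + 31 + 31 + 30 + 31 + 30 + 31 + 31 + 29 + 31 + 30 + 31 + 30 + 31 + 31 + 30 + 31 + 30 + 31 + 31 + 28 + 31 + 30 + 31 + 30 + 31 + 31 + 30 + 31 + 30 + 31 + 31 + 28 + 31 + 30 + 31 + 30 + 31 + 31 + 30 + 16 = 1731.

1731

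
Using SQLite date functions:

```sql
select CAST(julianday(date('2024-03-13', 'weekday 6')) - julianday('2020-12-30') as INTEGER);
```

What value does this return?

`weekday 6` advances to the next Saturday; 2024-03-13 is a Wednesday, so it moves forward to 2024-03-16.
1 day remains in December 2020 after the 30th (31 − 30).
Full months from January 2021 through February 2024 contribute their day counts.
Then 16 days into March 2024.
Total: 1 + 31 + 28 + 31 + 30 + 31 + 30 + 31 + 31 + 30 + 31 + 30 + 31 + 31 + 28 + 31 + 30 + 31 + 30 + 31 + 31 + 30 + 31 + 30 + 31 + 31 + 28 + 31 + 30 + 31 + 30 + 31 + 31 + 30 + 31 + 30 + 31 + 31 + 29 + 16 = 1172.

1172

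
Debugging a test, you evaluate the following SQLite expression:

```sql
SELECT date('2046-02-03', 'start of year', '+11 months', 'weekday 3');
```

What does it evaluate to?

2046-12-05

`start of year` rewinds 2046-02-03 to 2046-01-01.
Adding +11 months to 2046-01-01 gives 2046-12-01.
`weekday 3` advances to the next Wednesday; 2046-12-01 is a Saturday, so it moves forward to 2046-12-05.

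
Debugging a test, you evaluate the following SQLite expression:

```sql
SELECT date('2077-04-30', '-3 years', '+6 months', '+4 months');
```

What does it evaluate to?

2075-03-02

Adding -3 years to 2077-04-30 gives 2074-04-30.
Adding +6 months to 2074-04-30 gives 2074-10-30.
Adding +4 months to 2074-10-30 targets 2075-02-30. February 2075 has only 28 days, so SQLite normalizes the 2-day overflow forward to 2075-03-02.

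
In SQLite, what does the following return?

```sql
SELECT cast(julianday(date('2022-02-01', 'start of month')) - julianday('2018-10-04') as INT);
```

1216

`start of month` rewinds 2022-02-01 to 2022-02-01.
27 days remain in October 2018 after the 4th (31 − 4).
Full months from November 2018 through January 2022 contribute their day counts.
Then 1 day into February 2022.
Total: 27 + 30 + 31 + 31 + 28 + 31 + 30 + 31 + 30 + 31 + 31 + 30 + 31 + 30 + 31 + 31 + 29 + 31 + 30 + 31 + 30 + 31 + 31 + 30 + 31 + 30 + 31 + 31 + 28 + 31 + 30 + 31 + 30 + 31 + 31 + 30 + 31 + 30 + 31 + 31 + 1 = 1216.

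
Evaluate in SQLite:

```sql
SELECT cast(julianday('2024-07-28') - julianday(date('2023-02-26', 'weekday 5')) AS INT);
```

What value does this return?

513

`weekday 5` advances to the next Friday; 2023-02-26 is a Sunday, so it moves forward to 2023-03-03.
28 days remain in March 2023 after the 3rd (31 − 3).
Full months from April 2023 through June 2024 contribute their day counts.
Then 28 days into July 2024.
Total: 28 + 30 + 31 + 30 + 31 + 31 + 30 + 31 + 30 + 31 + 31 + 29 + 31 + 30 + 31 + 30 + 28 = 513.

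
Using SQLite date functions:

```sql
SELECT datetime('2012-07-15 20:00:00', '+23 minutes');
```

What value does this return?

2012-07-15 20:23:00

+23 minutes from 2012-07-15 20:00:00 is 2012-07-15 20:23:00.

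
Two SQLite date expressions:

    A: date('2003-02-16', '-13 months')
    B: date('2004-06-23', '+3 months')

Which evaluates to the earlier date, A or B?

A = 2002-01-16.
B = 2004-09-23.
A is earlier.

A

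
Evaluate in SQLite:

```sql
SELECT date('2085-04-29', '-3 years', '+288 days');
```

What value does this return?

2083-02-11

Adding -3 years to 2085-04-29 gives 2082-04-29.
Applying '+288 days' to 2082-04-29: counting 288 days forward gives 2083-02-11.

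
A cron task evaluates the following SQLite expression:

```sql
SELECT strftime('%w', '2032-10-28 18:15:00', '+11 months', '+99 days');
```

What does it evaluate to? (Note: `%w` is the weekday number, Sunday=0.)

First apply '+11 months', '+99 days': 2032-10-28 18:15:00 → 2034-01-05 18:15:00.
2034-01-05 is a Thursday; with Sunday=0 that is 4.

4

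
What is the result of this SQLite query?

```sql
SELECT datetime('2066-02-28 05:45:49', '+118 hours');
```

2066-03-05 03:45:49

+118 hours from 2066-02-28 05:45:49 is 2066-03-05 03:45:49 (crosses midnight).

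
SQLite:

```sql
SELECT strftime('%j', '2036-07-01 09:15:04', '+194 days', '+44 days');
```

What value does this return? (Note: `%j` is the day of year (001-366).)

055

First apply '+194 days', '+44 days': 2036-07-01 09:15:04 → 2037-02-24 09:15:04.
Day-of-year for 2037-02-24: days since 2037-01-01 inclusive = 55, zero-padded to 055.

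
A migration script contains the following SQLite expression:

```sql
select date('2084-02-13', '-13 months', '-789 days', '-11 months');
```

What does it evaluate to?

Adding -13 months to 2084-02-13 gives 2083-01-13.
Applying '-789 days' to 2083-01-13: counting 789 days back gives 2080-11-15.
Adding -11 months to 2080-11-15 gives 2079-12-15.

2079-12-15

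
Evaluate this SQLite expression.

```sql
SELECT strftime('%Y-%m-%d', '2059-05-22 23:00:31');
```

2059-05-22

`%Y-%m-%d` extracts the ISO date: 2059-05-22.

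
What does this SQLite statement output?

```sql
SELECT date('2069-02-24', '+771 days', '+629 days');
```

2072-12-25

Applying '+771 days' to 2069-02-24: counting 771 days forward gives 2071-04-06.
Applying '+629 days' to 2071-04-06: counting 629 days forward gives 2072-12-25.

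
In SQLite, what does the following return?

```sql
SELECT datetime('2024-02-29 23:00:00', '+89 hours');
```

+89 hours from 2024-02-29 23:00:00 is 2024-03-04 16:00:00 (crosses midnight).

2024-03-04 16:00:00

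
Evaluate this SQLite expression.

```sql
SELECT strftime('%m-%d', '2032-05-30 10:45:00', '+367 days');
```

First apply '+367 days': 2032-05-30 10:45:00 → 2033-06-01 10:45:00.
`%m-%d` extracts the month-day: 06-01.

06-01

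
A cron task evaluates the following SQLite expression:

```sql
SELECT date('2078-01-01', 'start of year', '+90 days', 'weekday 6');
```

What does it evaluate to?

`start of year` rewinds 2078-01-01 to 2078-01-01.
Applying '+90 days' to 2078-01-01: counting 90 days forward gives 2078-04-01.
`weekday 6` advances to the next Saturday; 2078-04-01 is a Friday, so it moves forward to 2078-04-02.

2078-04-02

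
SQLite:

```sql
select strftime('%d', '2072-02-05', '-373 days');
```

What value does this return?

28

First apply '-373 days': 2072-02-05 → 2071-01-28.
`%d` extracts the 2-digit day of month: 28.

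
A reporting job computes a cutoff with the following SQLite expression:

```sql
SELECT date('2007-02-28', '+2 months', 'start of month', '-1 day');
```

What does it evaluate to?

2007-03-31

Adding +2 months to 2007-02-28 gives 2007-04-28.
`start of month` rewinds 2007-04-28 to 2007-04-01.
Going back 1 day from 2007-04-01 reaches 2007-03-31 (last day of March, 31 days).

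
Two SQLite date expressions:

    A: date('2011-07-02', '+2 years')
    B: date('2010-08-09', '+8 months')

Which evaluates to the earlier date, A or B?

A = 2013-07-02.
B = 2011-04-09.
B is earlier.

B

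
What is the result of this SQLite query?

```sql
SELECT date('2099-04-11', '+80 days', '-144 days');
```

2099-02-06

Applying '+80 days' to 2099-04-11: counting 80 days forward gives 2099-06-30.
Applying '-144 days' to 2099-06-30: counting 144 days back gives 2099-02-06.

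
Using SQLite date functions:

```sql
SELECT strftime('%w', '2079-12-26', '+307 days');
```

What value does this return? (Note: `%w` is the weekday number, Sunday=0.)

1

First apply '+307 days': 2079-12-26 → 2080-10-28.
2080-10-28 is a Monday; with Sunday=0 that is 1.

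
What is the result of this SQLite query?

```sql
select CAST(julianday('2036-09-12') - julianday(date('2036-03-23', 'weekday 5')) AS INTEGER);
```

`weekday 5` advances to the next Friday; 2036-03-23 is a Sunday, so it moves forward to 2036-03-28.
3 days remain in March 2036 after the 28th (31 − 28).
April 2036: 30 days.
May 2036: 31 days.
June 2036: 30 days.
July 2036: 31 days.
August 2036: 31 days.
Then 12 days into September 2036.
Total: 3 + 30 + 31 + 30 + 31 + 31 + 12 = 168.

168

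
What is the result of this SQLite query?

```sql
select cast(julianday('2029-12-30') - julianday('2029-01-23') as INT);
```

8 days remain in January 2029 after the 23rd (31 − 23).
Full months from February 2029 through November 2029 contribute their day counts.
Then 30 days into December 2029.
Total: 8 + 28 + 31 + 30 + 31 + 30 + 31 + 31 + 30 + 31 + 30 + 30 = 341.

341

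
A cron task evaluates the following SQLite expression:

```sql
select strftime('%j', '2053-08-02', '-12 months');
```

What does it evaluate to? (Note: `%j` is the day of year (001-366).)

First apply '-12 months': 2053-08-02 → 2052-08-02.
Day-of-year for 2052-08-02: days since 2052-01-01 inclusive = 215, zero-padded to 215.

215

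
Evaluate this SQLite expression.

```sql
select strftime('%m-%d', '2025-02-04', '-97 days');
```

10-30

First apply '-97 days': 2025-02-04 → 2024-10-30.
`%m-%d` extracts the month-day: 10-30.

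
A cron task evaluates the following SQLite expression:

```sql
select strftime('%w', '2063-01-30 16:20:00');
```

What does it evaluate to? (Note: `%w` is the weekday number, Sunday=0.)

2063-01-30 is a Tuesday; with Sunday=0 that is 2.

2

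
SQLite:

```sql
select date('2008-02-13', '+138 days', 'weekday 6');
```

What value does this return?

Applying '+138 days' to 2008-02-13: counting 138 days forward gives 2008-06-30.
`weekday 6` advances to the next Saturday; 2008-06-30 is a Monday, so it moves forward to 2008-07-05.

2008-07-05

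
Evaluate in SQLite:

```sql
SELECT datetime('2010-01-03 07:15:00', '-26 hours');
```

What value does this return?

-26 hours from 2010-01-03 07:15:00 is 2010-01-02 05:15:00 (crosses midnight).

2010-01-02 05:15:00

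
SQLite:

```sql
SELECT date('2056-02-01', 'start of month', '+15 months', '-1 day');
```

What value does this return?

2057-04-30

`start of month` rewinds 2056-02-01 to 2056-02-01.
Adding +15 months to 2056-02-01 gives 2057-05-01.
Going back 1 day from 2057-05-01 reaches 2057-04-30 (last day of April, 30 days).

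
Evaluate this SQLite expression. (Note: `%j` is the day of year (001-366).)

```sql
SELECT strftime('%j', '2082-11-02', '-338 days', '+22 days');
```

355

First apply '-338 days', '+22 days': 2082-11-02 → 2081-12-21.
Day-of-year for 2081-12-21: days since 2081-01-01 inclusive = 355, zero-padded to 355.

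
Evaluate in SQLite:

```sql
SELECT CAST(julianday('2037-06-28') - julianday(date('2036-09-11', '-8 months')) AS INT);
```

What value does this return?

534

Adding -8 months to 2036-09-11 gives 2036-01-11.
20 days remain in January 2036 after the 11th (31 − 11).
Full months from February 2036 through May 2037 contribute their day counts.
Then 28 days into June 2037.
Total: 20 + 29 + 31 + 30 + 31 + 30 + 31 + 31 + 30 + 31 + 30 + 31 + 31 + 28 + 31 + 30 + 31 + 28 = 534.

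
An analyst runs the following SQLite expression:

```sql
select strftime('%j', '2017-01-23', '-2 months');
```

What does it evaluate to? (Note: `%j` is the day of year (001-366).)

First apply '-2 months': 2017-01-23 → 2016-11-23.
Day-of-year for 2016-11-23: days since 2016-01-01 inclusive = 328, zero-padded to 328.

328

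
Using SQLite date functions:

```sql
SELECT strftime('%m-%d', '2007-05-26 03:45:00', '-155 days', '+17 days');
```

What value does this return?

01-08

First apply '-155 days', '+17 days': 2007-05-26 03:45:00 → 2007-01-08 03:45:00.
`%m-%d` extracts the month-day: 01-08.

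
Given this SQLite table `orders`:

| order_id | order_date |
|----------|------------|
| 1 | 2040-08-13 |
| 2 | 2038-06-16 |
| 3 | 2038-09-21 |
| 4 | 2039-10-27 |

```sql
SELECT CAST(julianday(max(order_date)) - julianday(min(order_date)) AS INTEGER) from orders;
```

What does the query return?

MIN = 2038-06-16, MAX = 2040-08-13.
14 days remain in June 2038 after the 16th (30 − 16).
Full months from July 2038 through July 2040 contribute their day counts.
Then 13 days into August 2040.
Total: 14 + 31 + 31 + 30 + 31 + 30 + 31 + 31 + 28 + 31 + 30 + 31 + 30 + 31 + 31 + 30 + 31 + 30 + 31 + 31 + 29 + 31 + 30 + 31 + 30 + 31 + 13 = 789.

789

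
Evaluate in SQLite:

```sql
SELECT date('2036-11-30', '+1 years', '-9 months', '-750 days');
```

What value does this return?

2035-02-11

Adding +1 year to 2036-11-30 gives 2037-11-30.
Adding -9 months to 2037-11-30 targets 2037-02-30. February 2037 has only 28 days, so SQLite normalizes the 2-day overflow forward to 2037-03-02.
Applying '-750 days' to 2037-03-02: counting 750 days back gives 2035-02-11.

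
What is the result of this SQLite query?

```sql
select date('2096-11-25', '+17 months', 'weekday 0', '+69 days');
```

Adding +17 months to 2096-11-25 gives 2098-04-25.
`weekday 0` advances to the next Sunday; 2098-04-25 is a Friday, so it moves forward to 2098-04-27.
Applying '+69 days' to 2098-04-27: counting 69 days forward gives 2098-07-05.

2098-07-05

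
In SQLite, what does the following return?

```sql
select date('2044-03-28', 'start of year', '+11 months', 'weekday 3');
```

2044-12-07

`start of year` rewinds 2044-03-28 to 2044-01-01.
Adding +11 months to 2044-01-01 gives 2044-12-01.
`weekday 3` advances to the next Wednesday; 2044-12-01 is a Thursday, so it moves forward to 2044-12-07.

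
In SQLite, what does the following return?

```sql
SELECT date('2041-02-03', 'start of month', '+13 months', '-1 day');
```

`start of month` rewinds 2041-02-03 to 2041-02-01.
Adding +13 months to 2041-02-01 gives 2042-03-01.
Going back 1 day from 2042-03-01 reaches 2042-02-28 (last day of February, 28 days).

2042-02-28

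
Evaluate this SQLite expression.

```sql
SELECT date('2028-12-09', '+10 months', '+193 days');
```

2030-04-20

Adding +10 months to 2028-12-09 gives 2029-10-09.
Applying '+193 days' to 2029-10-09: counting 193 days forward gives 2030-04-20.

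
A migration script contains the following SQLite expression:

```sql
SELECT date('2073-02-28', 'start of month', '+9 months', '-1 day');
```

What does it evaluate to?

2073-10-31

`start of month` rewinds 2073-02-28 to 2073-02-01.
Adding +9 months to 2073-02-01 gives 2073-11-01.
Going back 1 day from 2073-11-01 reaches 2073-10-31 (last day of October, 31 days).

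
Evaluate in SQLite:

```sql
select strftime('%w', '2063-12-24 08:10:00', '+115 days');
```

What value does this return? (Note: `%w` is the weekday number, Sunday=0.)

4

First apply '+115 days': 2063-12-24 08:10:00 → 2064-04-17 08:10:00.
2064-04-17 is a Thursday; with Sunday=0 that is 4.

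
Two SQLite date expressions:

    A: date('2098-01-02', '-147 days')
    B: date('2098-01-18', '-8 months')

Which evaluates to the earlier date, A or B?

A = 2097-08-08.
B = 2097-05-18.
B is earlier.

B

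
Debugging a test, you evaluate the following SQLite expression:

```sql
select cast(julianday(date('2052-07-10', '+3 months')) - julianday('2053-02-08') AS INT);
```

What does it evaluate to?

Adding +3 months to 2052-07-10 gives 2052-10-10.
21 days remain in October 2052 after the 10th (31 − 10).
November 2052: 30 days.
December 2052: 31 days.
January 2053: 31 days.
Then 8 days into February 2053.
Total: 21 + 30 + 31 + 31 + 8 = 121.
The subtraction is earlier − later, so the result is −121 → -121.

-121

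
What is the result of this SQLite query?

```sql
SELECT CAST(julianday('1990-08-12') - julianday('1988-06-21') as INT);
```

9 days remain in June 1988 after the 21st (30 − 21).
Full months from July 1988 through July 1990 contribute their day counts.
Then 12 days into August 1990.
Total: 9 + 31 + 31 + 30 + 31 + 30 + 31 + 31 + 28 + 31 + 30 + 31 + 30 + 31 + 31 + 30 + 31 + 30 + 31 + 31 + 28 + 31 + 30 + 31 + 30 + 31 + 12 = 782.

782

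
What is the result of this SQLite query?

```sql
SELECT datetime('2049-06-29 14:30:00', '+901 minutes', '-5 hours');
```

2049-06-30 00:31:00

901 minutes = 15h 1m; +901 minutes from 2049-06-29 14:30:00 is 2049-06-30 05:31:00 (crosses midnight).
-5 hours from 2049-06-30 05:31:00 is 2049-06-30 00:31:00.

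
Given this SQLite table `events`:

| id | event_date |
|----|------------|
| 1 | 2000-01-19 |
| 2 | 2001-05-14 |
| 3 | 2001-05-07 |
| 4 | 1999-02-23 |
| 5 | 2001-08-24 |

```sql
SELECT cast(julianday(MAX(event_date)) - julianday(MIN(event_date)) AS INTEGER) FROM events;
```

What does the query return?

913

MIN = 1999-02-23, MAX = 2001-08-24.
5 days remain in February 1999 after the 23rd (28 − 23).
Full months from March 1999 through July 2001 contribute their day counts.
Then 24 days into August 2001.
Total: 5 + 31 + 30 + 31 + 30 + 31 + 31 + 30 + 31 + 30 + 31 + 31 + 29 + 31 + 30 + 31 + 30 + 31 + 31 + 30 + 31 + 30 + 31 + 31 + 28 + 31 + 30 + 31 + 30 + 31 + 24 = 913.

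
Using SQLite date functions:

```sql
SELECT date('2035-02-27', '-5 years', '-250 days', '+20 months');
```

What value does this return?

2031-02-22

Adding -5 years to 2035-02-27 gives 2030-02-27.
Applying '-250 days' to 2030-02-27: counting 250 days back gives 2029-06-22.
Adding +20 months to 2029-06-22 gives 2031-02-22.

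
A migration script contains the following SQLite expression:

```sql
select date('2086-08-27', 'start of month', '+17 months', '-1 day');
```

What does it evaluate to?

2087-12-31

`start of month` rewinds 2086-08-27 to 2086-08-01.
Adding +17 months to 2086-08-01 gives 2088-01-01.
Going back 1 day from 2088-01-01 reaches 2087-12-31 (last day of December, 31 days).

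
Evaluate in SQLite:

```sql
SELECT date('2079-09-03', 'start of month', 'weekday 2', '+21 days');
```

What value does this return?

2079-09-26

`start of month` rewinds 2079-09-03 to 2079-09-01.
`weekday 2` advances to the next Tuesday; 2079-09-01 is a Friday, so it moves forward to 2079-09-05.
Advancing 21 more days within September lands on 2079-09-26.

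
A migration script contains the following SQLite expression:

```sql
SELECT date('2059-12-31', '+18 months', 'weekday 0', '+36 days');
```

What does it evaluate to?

Adding +18 months to 2059-12-31 targets 2061-06-31. June 2061 has only 30 days, so SQLite normalizes the 1-day overflow forward to 2061-07-01.
`weekday 0` advances to the next Sunday; 2061-07-01 is a Friday, so it moves forward to 2061-07-03.
July 2061 has 31 days; 28 remain after the 3rd, so 29 days reach 2061-08-01.
Advancing 7 more days within August lands on 2061-08-08.

2061-08-08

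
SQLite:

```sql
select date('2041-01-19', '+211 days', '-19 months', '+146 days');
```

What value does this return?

Applying '+211 days' to 2041-01-19: counting 211 days forward gives 2041-08-18.
Adding -19 months to 2041-08-18 gives 2040-01-18.
Applying '+146 days' to 2040-01-18: counting 146 days forward gives 2040-06-12.

2040-06-12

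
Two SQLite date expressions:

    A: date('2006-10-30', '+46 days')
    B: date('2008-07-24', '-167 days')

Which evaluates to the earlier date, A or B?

A

A = 2006-12-15.
B = 2008-02-08.
A is earlier.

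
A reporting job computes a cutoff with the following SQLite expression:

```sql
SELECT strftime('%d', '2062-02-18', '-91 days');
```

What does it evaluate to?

19

First apply '-91 days': 2062-02-18 → 2061-11-19.
`%d` extracts the 2-digit day of month: 19.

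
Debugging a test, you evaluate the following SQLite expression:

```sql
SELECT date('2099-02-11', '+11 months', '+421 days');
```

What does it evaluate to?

Adding +11 months to 2099-02-11 gives 2100-01-11.
Applying '+421 days' to 2100-01-11: counting 421 days forward gives 2101-03-08.

2101-03-08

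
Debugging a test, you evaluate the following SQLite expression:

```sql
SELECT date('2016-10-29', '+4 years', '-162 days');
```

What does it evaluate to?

Adding +4 years to 2016-10-29 gives 2020-10-29.
Applying '-162 days' to 2020-10-29: counting 162 days back gives 2020-05-20.

2020-05-20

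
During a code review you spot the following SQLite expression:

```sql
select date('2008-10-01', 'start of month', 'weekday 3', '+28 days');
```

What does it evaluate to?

2008-10-29

`start of month` rewinds 2008-10-01 to 2008-10-01.
`weekday 3` advances to the next Wednesday; 2008-10-01 is already a Wednesday, so it stays at 2008-10-01.
Advancing 28 more days within October lands on 2008-10-29.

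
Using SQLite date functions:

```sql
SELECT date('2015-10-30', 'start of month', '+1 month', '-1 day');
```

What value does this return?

`start of month` rewinds 2015-10-30 to 2015-10-01.
Adding +1 month to 2015-10-01 gives 2015-11-01.
Going back 1 day from 2015-11-01 reaches 2015-10-31 (last day of October, 31 days).

2015-10-31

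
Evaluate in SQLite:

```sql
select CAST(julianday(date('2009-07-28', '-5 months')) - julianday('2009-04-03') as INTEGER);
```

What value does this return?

-34

Adding -5 months to 2009-07-28 gives 2009-02-28.
0 days remain in February 2009 after the 28th (28 − 28).
March 2009: 31 days.
Then 3 days into April 2009.
Total: 0 + 31 + 3 = 34.
The subtraction is earlier − later, so the result is −34 → -34.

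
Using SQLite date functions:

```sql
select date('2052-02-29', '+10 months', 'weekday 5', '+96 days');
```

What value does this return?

2053-04-09

Adding +10 months to 2052-02-29 gives 2052-12-29.
`weekday 5` advances to the next Friday; 2052-12-29 is a Sunday, so it moves forward to 2053-01-03.
Applying '+96 days' to 2053-01-03: counting 96 days forward gives 2053-04-09.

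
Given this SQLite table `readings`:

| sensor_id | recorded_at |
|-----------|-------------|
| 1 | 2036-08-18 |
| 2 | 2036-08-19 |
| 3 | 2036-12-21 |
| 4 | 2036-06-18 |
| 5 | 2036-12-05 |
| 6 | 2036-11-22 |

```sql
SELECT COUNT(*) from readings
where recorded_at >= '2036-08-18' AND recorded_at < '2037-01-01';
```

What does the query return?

Rows in [2036-08-18, 2037-01-01): 2036-08-18, 2036-08-19, 2036-12-21, 2036-12-05, 2036-11-22 → 5 rows.

5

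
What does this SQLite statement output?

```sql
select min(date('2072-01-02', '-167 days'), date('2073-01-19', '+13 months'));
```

date('2072-01-02', '-167 days') → 2071-07-19.
date('2073-01-19', '+13 months') → 2074-02-19.
Earlier of the two is 2071-07-19.

2071-07-19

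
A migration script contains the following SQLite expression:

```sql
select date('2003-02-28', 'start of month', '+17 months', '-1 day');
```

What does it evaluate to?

2004-06-30

`start of month` rewinds 2003-02-28 to 2003-02-01.
Adding +17 months to 2003-02-01 gives 2004-07-01.
Going back 1 day from 2004-07-01 reaches 2004-06-30 (last day of June, 30 days).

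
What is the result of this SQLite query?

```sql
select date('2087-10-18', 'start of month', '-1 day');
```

`start of month` rewinds 2087-10-18 to 2087-10-01.
Going back 1 day from 2087-10-01 reaches 2087-09-30 (last day of September, 30 days).

2087-09-30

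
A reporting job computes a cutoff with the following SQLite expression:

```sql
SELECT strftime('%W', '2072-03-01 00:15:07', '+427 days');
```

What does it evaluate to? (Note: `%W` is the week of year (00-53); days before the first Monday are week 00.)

18

First apply '+427 days': 2072-03-01 00:15:07 → 2073-05-02 00:15:07.
2073-05-02 is a Tuesday. SQLite's %W counts Mondays since the year started; the result is 18.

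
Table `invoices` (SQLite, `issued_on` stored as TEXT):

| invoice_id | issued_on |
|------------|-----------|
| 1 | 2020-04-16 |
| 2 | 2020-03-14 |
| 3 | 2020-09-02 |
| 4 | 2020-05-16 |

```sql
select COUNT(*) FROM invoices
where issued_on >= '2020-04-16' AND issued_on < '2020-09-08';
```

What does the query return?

Rows in [2020-04-16, 2020-09-08): 2020-04-16, 2020-09-02, 2020-05-16 → 3 rows.

3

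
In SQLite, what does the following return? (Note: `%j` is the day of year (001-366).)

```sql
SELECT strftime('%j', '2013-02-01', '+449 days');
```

First apply '+449 days': 2013-02-01 → 2014-04-26.
Day-of-year for 2014-04-26: days since 2014-01-01 inclusive = 116, zero-padded to 116.

116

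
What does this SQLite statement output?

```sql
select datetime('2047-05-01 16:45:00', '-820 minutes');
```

2047-05-01 03:05:00

820 minutes = 13h 40m; -820 minutes from 2047-05-01 16:45:00 is 2047-05-01 03:05:00.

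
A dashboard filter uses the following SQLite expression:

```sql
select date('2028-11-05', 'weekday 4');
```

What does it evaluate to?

`weekday 4` advances to the next Thursday; 2028-11-05 is a Sunday, so it moves forward to 2028-11-09.

2028-11-09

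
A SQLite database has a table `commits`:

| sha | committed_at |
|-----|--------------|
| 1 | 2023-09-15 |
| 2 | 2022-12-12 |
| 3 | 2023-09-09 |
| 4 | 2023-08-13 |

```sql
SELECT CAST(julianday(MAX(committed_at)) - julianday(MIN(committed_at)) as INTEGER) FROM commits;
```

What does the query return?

277

MIN = 2022-12-12, MAX = 2023-09-15.
19 days remain in December 2022 after the 12th (31 − 12).
Full months from January 2023 through August 2023 contribute their day counts.
Then 15 days into September 2023.
Total: 19 + 31 + 28 + 31 + 30 + 31 + 30 + 31 + 31 + 15 = 277.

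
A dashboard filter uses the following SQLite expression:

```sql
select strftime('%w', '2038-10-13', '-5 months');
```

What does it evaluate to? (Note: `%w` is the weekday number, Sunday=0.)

4

First apply '-5 months': 2038-10-13 → 2038-05-13.
2038-05-13 is a Thursday; with Sunday=0 that is 4.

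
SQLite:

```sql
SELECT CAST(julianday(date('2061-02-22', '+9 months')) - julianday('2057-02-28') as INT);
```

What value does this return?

1728

Adding +9 months to 2061-02-22 gives 2061-11-22.
0 days remain in February 2057 after the 28th (28 − 28).
Full months from March 2057 through October 2061 contribute their day counts.
Then 22 days into November 2061.
Total: 0 + 31 + 30 + 31 + 30 + 31 + 31 + 30 + 31 + 30 + 31 + 31 + 28 + 31 + 30 + 31 + 30 + 31 + 31 + 30 + 31 + 30 + 31 + 31 + 28 + 31 + 30 + 31 + 30 + 31 + 31 + 30 + 31 + 30 + 31 + 31 + 29 + 31 + 30 + 31 + 30 + 31 + 31 + 30 + 31 + 30 + 31 + 31 + 28 + 31 + 30 + 31 + 30 + 31 + 31 + 30 + 31 + 22 = 1728.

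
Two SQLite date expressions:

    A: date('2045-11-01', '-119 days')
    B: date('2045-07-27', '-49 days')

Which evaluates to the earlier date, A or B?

B

A = 2045-07-05.
B = 2045-06-08.
B is earlier.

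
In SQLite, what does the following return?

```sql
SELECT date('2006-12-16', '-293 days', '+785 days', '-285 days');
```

2007-07-11

Applying '-293 days' to 2006-12-16: counting 293 days back gives 2006-02-26.
Applying '+785 days' to 2006-02-26: counting 785 days forward gives 2008-04-21.
Applying '-285 days' to 2008-04-21: counting 285 days back gives 2007-07-11.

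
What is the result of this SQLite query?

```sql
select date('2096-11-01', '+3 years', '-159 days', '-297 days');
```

Adding +3 years to 2096-11-01 gives 2099-11-01.
Applying '-159 days' to 2099-11-01: counting 159 days back gives 2099-05-26.
Applying '-297 days' to 2099-05-26: counting 297 days back gives 2098-08-02.

2098-08-02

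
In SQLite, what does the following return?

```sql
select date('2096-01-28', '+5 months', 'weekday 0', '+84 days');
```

Adding +5 months to 2096-01-28 gives 2096-06-28.
`weekday 0` advances to the next Sunday; 2096-06-28 is a Thursday, so it moves forward to 2096-07-01.
Applying '+84 days' to 2096-07-01: counting 84 days forward gives 2096-09-23.

2096-09-23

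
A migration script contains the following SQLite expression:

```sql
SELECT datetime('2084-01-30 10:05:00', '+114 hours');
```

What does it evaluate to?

+114 hours from 2084-01-30 10:05:00 is 2084-02-04 04:05:00 (crosses midnight).

2084-02-04 04:05:00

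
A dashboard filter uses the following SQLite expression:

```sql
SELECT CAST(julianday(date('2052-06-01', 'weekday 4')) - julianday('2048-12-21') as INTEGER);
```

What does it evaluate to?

1263

`weekday 4` advances to the next Thursday; 2052-06-01 is a Saturday, so it moves forward to 2052-06-06.
10 days remain in December 2048 after the 21st (31 − 21).
Full months from January 2049 through May 2052 contribute their day counts.
Then 6 days into June 2052.
Total: 10 + 31 + 28 + 31 + 30 + 31 + 30 + 31 + 31 + 30 + 31 + 30 + 31 + 31 + 28 + 31 + 30 + 31 + 30 + 31 + 31 + 30 + 31 + 30 + 31 + 31 + 28 + 31 + 30 + 31 + 30 + 31 + 31 + 30 + 31 + 30 + 31 + 31 + 29 + 31 + 30 + 31 + 6 = 1263.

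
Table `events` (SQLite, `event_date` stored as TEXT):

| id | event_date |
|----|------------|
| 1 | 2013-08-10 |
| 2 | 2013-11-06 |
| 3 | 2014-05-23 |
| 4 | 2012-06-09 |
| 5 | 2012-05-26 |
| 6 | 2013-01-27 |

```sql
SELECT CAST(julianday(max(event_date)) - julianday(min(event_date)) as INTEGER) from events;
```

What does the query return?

MIN = 2012-05-26, MAX = 2014-05-23.
5 days remain in May 2012 after the 26th (31 − 26).
Full months from June 2012 through April 2014 contribute their day counts.
Then 23 days into May 2014.
Total: 5 + 30 + 31 + 31 + 30 + 31 + 30 + 31 + 31 + 28 + 31 + 30 + 31 + 30 + 31 + 31 + 30 + 31 + 30 + 31 + 31 + 28 + 31 + 30 + 23 = 727.

727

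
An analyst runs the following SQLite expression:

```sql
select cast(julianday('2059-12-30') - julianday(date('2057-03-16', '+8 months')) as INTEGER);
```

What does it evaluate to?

774

Adding +8 months to 2057-03-16 gives 2057-11-16.
14 days remain in November 2057 after the 16th (30 − 16).
Full months from December 2057 through November 2059 contribute their day counts.
Then 30 days into December 2059.
Total: 14 + 31 + 31 + 28 + 31 + 30 + 31 + 30 + 31 + 31 + 30 + 31 + 30 + 31 + 31 + 28 + 31 + 30 + 31 + 30 + 31 + 31 + 30 + 31 + 30 + 30 = 774.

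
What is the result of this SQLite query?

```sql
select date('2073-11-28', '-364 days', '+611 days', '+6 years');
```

Applying '-364 days' to 2073-11-28: counting 364 days back gives 2072-11-29.
Applying '+611 days' to 2072-11-29: counting 611 days forward gives 2074-08-02.
Adding +6 years to 2074-08-02 gives 2080-08-02.

2080-08-02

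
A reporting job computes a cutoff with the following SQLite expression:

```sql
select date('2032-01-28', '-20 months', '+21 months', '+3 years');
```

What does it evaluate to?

2035-02-28

Adding -20 months to 2032-01-28 gives 2030-05-28.
Adding +21 months to 2030-05-28 gives 2032-02-28.
Adding +3 years to 2032-02-28 gives 2035-02-28.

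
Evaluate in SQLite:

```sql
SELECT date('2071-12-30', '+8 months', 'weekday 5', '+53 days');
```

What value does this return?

2072-10-25

Adding +8 months to 2071-12-30 gives 2072-08-30.
`weekday 5` advances to the next Friday; 2072-08-30 is a Tuesday, so it moves forward to 2072-09-02.
Applying '+53 days' to 2072-09-02: counting 53 days forward gives 2072-10-25.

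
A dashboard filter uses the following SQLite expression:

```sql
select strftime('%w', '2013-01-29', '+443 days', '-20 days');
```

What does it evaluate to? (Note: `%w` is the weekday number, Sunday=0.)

First apply '+443 days', '-20 days': 2013-01-29 → 2014-03-28.
2014-03-28 is a Friday; with Sunday=0 that is 5.

5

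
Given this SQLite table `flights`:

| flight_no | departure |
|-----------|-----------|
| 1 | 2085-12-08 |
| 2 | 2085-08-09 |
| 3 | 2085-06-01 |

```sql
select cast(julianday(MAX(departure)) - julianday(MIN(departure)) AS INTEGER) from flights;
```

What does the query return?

190

MIN = 2085-06-01, MAX = 2085-12-08.
29 days remain in June 2085 after the 1st (30 − 1).
July 2085: 31 days.
August 2085: 31 days.
September 2085: 30 days.
October 2085: 31 days.
November 2085: 30 days.
Then 8 days into December 2085.
Total: 29 + 31 + 31 + 30 + 31 + 30 + 8 = 190.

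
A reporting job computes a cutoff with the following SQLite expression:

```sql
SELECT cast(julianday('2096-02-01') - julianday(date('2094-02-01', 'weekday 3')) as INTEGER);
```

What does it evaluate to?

728

`weekday 3` advances to the next Wednesday; 2094-02-01 is a Monday, so it moves forward to 2094-02-03.
25 days remain in February 2094 after the 3rd (28 − 3).
Full months from March 2094 through January 2096 contribute their day counts.
Then 1 day into February 2096.
Total: 25 + 31 + 30 + 31 + 30 + 31 + 31 + 30 + 31 + 30 + 31 + 31 + 28 + 31 + 30 + 31 + 30 + 31 + 31 + 30 + 31 + 30 + 31 + 31 + 1 = 728.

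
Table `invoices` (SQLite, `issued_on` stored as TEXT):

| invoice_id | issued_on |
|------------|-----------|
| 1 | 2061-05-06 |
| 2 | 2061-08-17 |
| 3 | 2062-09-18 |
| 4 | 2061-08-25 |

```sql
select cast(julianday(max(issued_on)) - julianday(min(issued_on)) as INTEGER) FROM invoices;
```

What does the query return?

500

MIN = 2061-05-06, MAX = 2062-09-18.
25 days remain in May 2061 after the 6th (31 − 6).
Full months from June 2061 through August 2062 contribute their day counts.
Then 18 days into September 2062.
Total: 25 + 30 + 31 + 31 + 30 + 31 + 30 + 31 + 31 + 28 + 31 + 30 + 31 + 30 + 31 + 31 + 18 = 500.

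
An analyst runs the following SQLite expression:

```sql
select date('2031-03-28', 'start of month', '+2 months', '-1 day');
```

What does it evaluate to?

2031-04-30

`start of month` rewinds 2031-03-28 to 2031-03-01.
Adding +2 months to 2031-03-01 gives 2031-05-01.
Going back 1 day from 2031-05-01 reaches 2031-04-30 (last day of April, 30 days).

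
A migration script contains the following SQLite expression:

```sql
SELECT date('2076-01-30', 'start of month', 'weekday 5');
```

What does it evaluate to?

2076-01-03

`start of month` rewinds 2076-01-30 to 2076-01-01.
`weekday 5` advances to the next Friday; 2076-01-01 is a Wednesday, so it moves forward to 2076-01-03.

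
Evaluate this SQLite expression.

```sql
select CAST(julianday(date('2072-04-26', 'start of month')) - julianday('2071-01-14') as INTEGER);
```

443

`start of month` rewinds 2072-04-26 to 2072-04-01.
17 days remain in January 2071 after the 14th (31 − 14).
Full months from February 2071 through March 2072 contribute their day counts.
Then 1 day into April 2072.
Total: 17 + 28 + 31 + 30 + 31 + 30 + 31 + 31 + 30 + 31 + 30 + 31 + 31 + 29 + 31 + 1 = 443.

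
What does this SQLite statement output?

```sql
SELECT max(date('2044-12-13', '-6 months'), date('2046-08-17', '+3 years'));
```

2049-08-17

date('2044-12-13', '-6 months') → 2044-06-13.
date('2046-08-17', '+3 years') → 2049-08-17.
Later of the two is 2049-08-17.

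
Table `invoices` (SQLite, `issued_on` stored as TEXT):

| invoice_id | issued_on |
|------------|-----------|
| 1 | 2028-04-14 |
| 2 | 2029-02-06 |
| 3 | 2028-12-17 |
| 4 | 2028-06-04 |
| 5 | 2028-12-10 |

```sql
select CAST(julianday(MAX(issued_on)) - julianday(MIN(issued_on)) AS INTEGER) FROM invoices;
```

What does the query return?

298

MIN = 2028-04-14, MAX = 2029-02-06.
16 days remain in April 2028 after the 14th (30 − 14).
Full months from May 2028 through January 2029 contribute their day counts.
Then 6 days into February 2029.
Total: 16 + 31 + 30 + 31 + 31 + 30 + 31 + 30 + 31 + 31 + 6 = 298.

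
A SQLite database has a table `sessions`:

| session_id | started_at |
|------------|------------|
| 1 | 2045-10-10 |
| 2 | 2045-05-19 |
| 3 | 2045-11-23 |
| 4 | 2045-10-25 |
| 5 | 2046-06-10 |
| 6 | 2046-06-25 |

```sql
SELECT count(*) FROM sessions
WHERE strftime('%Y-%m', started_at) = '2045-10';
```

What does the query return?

Rows with year-month 2045-10: 2045-10-10, 2045-10-25 → 2.

2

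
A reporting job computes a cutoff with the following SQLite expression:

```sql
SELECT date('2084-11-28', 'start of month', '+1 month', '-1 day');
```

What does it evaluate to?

2084-11-30

`start of month` rewinds 2084-11-28 to 2084-11-01.
Adding +1 month to 2084-11-01 gives 2084-12-01.
Going back 1 day from 2084-12-01 reaches 2084-11-30 (last day of November, 30 days).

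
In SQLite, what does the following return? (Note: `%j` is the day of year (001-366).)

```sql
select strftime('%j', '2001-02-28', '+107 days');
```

166

First apply '+107 days': 2001-02-28 → 2001-06-15.
Day-of-year for 2001-06-15: days since 2001-01-01 inclusive = 166, zero-padded to 166.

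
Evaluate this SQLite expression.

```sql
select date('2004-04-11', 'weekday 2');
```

`weekday 2` advances to the next Tuesday; 2004-04-11 is a Sunday, so it moves forward to 2004-04-13.

2004-04-13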